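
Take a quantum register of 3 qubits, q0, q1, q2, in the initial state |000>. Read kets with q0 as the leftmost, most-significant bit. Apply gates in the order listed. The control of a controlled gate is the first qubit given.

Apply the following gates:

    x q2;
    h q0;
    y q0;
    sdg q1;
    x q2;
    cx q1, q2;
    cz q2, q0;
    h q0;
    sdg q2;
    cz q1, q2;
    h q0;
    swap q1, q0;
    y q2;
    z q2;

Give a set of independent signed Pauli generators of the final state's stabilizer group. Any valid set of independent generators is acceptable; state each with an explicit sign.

One valid set of independent stabilizer generators is -IXI, +ZII, -IIZ (any independent generating set of the same group is equally correct).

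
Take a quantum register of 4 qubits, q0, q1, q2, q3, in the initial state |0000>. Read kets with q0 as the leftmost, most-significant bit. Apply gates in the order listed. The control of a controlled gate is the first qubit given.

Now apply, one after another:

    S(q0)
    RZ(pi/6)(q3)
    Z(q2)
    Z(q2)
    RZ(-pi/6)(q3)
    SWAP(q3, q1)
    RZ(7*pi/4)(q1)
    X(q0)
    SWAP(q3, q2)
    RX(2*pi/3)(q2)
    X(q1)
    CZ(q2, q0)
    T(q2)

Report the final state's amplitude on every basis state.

The resulting statevector has amplitude -exp(I*pi/8)/2 on |1100>, -sqrt(3)*exp(7*I*pi/8)/2 on |1110>, and 0 on every other basis state. Key observation: steps 2-5 multiply out to the identity, so the circuit reduces to the remaining gates.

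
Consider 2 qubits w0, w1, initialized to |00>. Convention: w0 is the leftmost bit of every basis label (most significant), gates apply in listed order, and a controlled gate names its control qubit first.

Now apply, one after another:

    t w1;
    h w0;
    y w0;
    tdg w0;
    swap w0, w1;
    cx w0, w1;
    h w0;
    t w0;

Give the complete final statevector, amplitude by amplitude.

The resulting statevector has amplitude -I/2 on |00>, exp(I*pi/4)/2 on |01>, -exp(3*I*pi/4)/2 on |10>, I/2 on |11>.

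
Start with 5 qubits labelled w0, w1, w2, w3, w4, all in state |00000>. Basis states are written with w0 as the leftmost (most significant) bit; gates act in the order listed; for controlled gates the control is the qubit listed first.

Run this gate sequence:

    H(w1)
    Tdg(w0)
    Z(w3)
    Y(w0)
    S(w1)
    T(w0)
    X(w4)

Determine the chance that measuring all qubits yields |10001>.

The probability of measuring |10001> is 1/2.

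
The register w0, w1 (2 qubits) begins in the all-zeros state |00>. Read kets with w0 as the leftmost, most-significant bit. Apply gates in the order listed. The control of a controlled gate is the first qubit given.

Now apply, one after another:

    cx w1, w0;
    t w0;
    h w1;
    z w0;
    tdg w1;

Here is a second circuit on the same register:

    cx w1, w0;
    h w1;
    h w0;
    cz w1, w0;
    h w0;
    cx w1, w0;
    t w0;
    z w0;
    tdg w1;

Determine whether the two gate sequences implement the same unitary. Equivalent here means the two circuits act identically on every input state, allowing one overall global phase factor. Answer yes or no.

Yes — the two circuits implement the same unitary up to a global phase.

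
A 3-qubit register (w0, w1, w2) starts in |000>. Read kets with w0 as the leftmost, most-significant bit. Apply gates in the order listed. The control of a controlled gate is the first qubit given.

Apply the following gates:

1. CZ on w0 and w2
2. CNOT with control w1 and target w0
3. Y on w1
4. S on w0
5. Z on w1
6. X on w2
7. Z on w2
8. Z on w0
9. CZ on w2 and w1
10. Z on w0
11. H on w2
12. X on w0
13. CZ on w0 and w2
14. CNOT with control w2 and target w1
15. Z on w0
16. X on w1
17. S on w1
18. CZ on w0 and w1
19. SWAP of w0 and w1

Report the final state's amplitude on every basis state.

After the circuit, the state carries amplitude sqrt(2)*I/2 on |010>, sqrt(2)/2 on |111>, and 0 on every other basis state.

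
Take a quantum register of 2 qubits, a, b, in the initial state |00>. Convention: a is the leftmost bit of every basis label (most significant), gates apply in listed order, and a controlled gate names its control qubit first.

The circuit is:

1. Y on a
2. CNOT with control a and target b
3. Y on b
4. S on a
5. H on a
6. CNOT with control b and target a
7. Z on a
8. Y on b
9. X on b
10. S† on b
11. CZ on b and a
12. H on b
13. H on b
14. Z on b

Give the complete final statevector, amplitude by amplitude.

The final amplitudes are -sqrt(2)/2 on |00>, 0 on |01>, -sqrt(2)/2 on |10>, 0 on |11>.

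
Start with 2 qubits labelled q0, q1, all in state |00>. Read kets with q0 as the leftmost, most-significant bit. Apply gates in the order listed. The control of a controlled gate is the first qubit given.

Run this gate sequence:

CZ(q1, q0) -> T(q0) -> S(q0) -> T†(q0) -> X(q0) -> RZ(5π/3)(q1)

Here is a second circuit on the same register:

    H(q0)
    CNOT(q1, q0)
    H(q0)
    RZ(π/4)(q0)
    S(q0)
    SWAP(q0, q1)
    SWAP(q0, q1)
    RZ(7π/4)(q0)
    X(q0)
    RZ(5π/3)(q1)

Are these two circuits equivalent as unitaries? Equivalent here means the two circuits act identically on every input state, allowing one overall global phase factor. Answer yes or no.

Yes: on every input state the two circuits agree up to one overall phase factor.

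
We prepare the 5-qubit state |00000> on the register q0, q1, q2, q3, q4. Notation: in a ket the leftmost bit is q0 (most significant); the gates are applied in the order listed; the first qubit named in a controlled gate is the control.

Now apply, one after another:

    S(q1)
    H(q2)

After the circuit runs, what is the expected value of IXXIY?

In the final state, IXXIY has expectation 0.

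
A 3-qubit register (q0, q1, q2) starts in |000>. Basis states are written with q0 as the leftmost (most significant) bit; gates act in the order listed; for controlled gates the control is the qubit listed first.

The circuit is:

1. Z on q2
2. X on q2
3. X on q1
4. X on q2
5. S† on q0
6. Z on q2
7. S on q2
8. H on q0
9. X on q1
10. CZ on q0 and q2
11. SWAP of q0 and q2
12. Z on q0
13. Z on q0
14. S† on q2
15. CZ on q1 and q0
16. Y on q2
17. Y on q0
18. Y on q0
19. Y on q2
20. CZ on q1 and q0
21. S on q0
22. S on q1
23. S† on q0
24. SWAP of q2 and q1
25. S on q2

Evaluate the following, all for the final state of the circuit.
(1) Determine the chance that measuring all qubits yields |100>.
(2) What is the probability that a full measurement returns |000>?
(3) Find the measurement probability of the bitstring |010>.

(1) Outcome |100> occurs with probability 0. Key observation: the block from step 15 through step 20 cancels to the identity and can be dropped.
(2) A full measurement returns |000> with probability 1/2.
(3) The probability of measuring |010> is 1/2.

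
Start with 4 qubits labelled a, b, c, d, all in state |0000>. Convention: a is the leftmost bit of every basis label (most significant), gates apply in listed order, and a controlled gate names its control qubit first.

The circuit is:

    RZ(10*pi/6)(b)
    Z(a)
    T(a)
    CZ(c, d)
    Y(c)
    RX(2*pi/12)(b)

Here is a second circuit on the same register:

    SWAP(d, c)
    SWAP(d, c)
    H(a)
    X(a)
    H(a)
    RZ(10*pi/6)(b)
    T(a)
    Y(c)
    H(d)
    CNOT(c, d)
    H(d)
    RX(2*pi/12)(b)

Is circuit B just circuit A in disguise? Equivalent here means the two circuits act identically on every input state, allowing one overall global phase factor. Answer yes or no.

No — the two circuits implement different unitaries, even allowing a global phase.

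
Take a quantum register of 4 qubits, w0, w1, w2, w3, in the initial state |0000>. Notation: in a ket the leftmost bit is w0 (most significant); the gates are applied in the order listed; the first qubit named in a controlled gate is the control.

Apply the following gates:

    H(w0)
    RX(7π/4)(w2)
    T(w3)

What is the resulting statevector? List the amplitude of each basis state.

The resulting statevector has amplitude -sqrt(2*sqrt(2) + 4)/4 on |0000>, -I*sqrt(4 - 2*sqrt(2))/4 on |0010>, -sqrt(2*sqrt(2) + 4)/4 on |1000>, -I*sqrt(4 - 2*sqrt(2))/4 on |1010>, and 0 on every other basis state.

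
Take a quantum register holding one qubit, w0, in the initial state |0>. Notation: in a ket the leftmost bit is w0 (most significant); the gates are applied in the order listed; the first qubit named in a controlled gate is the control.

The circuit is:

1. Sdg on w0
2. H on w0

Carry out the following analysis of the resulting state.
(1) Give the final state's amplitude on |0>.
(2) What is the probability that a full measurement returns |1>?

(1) The amplitude on |0> is sqrt(2)/2.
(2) Outcome |1> occurs with probability 1/2.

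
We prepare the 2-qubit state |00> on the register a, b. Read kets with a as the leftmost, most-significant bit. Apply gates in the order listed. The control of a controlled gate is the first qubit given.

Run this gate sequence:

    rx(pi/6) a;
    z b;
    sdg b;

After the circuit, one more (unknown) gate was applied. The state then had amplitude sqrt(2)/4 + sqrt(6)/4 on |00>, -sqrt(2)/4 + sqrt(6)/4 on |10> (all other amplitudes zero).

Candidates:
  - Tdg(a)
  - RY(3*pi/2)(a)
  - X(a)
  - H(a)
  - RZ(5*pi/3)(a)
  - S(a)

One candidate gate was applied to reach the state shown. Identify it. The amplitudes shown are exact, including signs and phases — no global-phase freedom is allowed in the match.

It was S(a) that produced the state shown.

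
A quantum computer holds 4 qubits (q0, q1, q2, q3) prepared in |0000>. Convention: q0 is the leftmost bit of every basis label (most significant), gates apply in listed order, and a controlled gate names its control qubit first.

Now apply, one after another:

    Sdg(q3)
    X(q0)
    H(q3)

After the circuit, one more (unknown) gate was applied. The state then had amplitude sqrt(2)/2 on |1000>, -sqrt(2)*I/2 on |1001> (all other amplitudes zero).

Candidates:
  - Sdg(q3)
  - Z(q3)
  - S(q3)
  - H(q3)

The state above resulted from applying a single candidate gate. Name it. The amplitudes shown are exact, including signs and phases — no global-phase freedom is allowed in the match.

It was Sdg(q3) that produced the state shown.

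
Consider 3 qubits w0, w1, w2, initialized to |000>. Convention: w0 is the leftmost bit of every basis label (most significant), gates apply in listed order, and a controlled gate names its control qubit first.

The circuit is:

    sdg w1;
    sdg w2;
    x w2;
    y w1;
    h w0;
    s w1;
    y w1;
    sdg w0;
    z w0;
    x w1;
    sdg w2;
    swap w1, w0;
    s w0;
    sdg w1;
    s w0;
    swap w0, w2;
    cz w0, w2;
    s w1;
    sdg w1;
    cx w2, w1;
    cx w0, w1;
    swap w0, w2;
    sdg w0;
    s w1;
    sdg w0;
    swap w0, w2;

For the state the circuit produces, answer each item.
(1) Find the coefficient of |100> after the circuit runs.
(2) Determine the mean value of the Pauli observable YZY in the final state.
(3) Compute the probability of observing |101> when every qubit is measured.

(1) The amplitude on |100> is 0.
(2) The observable YZY averages to 0.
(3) Outcome |101> occurs with probability 1/2.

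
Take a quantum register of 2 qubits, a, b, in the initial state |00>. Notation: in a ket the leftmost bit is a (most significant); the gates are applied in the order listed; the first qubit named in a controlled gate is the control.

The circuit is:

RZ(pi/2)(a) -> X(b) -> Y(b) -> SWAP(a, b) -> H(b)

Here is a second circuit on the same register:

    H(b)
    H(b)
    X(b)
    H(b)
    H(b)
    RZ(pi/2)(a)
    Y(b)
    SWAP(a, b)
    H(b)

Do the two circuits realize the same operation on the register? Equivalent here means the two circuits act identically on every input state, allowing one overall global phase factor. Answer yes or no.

Yes — the two circuits implement the same unitary up to a global phase.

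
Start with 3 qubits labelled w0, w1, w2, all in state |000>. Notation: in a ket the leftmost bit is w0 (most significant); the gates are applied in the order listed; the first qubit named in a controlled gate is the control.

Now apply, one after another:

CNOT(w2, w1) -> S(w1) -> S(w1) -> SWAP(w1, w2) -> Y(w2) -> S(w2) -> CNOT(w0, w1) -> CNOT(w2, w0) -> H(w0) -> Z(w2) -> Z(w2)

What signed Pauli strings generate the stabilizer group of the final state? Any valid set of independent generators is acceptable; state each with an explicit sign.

One valid set of independent stabilizer generators is -XII, +IZI, -IIZ (any independent generating set of the same group is equally correct).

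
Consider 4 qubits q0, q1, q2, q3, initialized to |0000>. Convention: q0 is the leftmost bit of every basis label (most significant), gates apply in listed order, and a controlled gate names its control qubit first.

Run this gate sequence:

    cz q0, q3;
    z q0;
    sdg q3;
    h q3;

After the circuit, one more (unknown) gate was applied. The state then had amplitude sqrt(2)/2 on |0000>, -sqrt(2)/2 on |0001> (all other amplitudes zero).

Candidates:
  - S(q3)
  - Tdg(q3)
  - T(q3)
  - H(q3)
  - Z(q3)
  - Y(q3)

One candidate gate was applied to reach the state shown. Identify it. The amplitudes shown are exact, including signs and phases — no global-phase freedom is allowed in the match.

The applied gate was Z(q3).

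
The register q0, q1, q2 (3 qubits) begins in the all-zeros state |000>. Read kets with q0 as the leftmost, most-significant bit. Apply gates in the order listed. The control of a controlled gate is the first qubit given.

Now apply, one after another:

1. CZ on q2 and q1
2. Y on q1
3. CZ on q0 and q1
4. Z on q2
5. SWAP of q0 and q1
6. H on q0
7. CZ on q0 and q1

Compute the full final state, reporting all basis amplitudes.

The resulting statevector has amplitude sqrt(2)*I/2 on |000>, -sqrt(2)*I/2 on |100>, and 0 on every other basis state.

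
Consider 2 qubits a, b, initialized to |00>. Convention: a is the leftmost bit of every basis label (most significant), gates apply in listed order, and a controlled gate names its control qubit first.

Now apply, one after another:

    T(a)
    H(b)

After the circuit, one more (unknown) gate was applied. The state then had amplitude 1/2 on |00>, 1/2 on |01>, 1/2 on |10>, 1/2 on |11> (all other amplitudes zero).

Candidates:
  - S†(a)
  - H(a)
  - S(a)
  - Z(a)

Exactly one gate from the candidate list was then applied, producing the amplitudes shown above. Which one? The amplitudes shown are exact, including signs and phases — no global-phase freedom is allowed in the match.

It was H(a) that produced the state shown.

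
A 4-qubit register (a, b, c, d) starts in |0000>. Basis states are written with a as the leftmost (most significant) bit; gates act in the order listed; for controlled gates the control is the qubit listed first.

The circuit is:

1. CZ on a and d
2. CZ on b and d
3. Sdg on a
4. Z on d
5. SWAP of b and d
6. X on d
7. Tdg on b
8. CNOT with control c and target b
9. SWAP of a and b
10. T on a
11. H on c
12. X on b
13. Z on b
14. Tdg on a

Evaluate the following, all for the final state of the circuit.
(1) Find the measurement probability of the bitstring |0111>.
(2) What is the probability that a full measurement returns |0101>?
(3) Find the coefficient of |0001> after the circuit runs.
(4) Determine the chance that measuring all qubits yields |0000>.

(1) Outcome |0111> occurs with probability 1/2.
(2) The probability of measuring |0101> is 1/2.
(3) The final state's coefficient on |0001> equals 0.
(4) A full measurement returns |0000> with probability 0.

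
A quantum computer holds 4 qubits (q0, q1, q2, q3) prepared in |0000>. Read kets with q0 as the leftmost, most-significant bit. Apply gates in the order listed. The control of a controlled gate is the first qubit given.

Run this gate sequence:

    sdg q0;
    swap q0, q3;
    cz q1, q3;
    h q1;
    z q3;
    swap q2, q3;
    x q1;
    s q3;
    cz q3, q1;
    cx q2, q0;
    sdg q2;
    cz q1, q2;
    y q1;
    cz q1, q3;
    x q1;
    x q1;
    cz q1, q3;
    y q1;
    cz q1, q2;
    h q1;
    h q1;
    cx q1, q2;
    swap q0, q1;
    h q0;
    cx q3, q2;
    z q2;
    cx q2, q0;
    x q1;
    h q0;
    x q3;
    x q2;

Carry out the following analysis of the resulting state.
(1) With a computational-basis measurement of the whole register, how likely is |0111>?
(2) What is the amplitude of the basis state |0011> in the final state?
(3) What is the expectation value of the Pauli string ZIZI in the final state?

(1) A full measurement returns |0111> with probability 1/2. Key observation: gates 12-19 undo each other exactly, leaving only the rest of the circuit to track.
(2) The final state's coefficient on |0011> equals 0.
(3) The expectation value of ZIZI is -1.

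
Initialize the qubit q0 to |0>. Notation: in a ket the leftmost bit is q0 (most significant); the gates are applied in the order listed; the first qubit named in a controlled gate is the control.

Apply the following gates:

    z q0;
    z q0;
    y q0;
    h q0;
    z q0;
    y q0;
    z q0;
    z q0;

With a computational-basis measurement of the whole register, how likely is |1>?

A full measurement returns |1> with probability 1/2.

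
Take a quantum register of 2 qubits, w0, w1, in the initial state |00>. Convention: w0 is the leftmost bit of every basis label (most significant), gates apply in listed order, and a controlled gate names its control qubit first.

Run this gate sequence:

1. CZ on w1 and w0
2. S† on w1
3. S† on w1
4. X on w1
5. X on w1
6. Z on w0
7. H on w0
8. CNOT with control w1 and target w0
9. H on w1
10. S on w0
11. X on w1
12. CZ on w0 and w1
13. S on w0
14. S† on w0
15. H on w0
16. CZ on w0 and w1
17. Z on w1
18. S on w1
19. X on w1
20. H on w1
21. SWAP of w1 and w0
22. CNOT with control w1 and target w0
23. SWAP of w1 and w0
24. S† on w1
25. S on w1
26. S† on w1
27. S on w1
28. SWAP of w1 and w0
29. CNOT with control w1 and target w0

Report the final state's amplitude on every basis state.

The final amplitudes are 0 on |00>, 0 on |01>, -1/2 - I/2 on |10>, -1/2 + I/2 on |11>.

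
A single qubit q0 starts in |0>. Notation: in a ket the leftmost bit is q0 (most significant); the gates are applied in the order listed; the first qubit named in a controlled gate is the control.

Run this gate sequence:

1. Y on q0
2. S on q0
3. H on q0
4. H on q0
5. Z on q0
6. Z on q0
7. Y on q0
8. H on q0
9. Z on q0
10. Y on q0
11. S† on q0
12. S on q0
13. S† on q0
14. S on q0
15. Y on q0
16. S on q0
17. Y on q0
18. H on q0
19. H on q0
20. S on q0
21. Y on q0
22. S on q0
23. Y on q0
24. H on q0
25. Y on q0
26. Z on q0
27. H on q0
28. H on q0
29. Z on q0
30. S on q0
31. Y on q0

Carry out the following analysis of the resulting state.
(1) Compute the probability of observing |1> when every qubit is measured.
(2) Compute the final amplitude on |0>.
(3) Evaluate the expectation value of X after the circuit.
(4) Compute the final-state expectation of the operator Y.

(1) Outcome |1> occurs with probability 1/2. Key observation: the block from step 10 through step 15 cancels to the identity and can be dropped.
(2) The amplitude on |0> is 1/2 + I/2.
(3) The expectation value of X is 1.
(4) The expectation value of Y is 0.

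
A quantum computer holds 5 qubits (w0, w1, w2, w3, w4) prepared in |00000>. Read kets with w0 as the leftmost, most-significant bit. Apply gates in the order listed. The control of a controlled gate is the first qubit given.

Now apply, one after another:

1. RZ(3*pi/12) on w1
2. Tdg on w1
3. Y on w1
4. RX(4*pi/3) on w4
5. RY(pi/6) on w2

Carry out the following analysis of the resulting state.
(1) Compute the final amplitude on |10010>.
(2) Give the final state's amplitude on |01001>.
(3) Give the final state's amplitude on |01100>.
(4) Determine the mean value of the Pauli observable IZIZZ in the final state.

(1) The amplitude on |10010> is 0.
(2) |01001> carries amplitude (-3*sqrt(2) - sqrt(6))*exp(7*I*pi/8)/8 in the final state.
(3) |01100> carries amplitude (-sqrt(6) + sqrt(2))*exp(3*I*pi/8)/8 in the final state.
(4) In the final state, IZIZZ has expectation 1/2.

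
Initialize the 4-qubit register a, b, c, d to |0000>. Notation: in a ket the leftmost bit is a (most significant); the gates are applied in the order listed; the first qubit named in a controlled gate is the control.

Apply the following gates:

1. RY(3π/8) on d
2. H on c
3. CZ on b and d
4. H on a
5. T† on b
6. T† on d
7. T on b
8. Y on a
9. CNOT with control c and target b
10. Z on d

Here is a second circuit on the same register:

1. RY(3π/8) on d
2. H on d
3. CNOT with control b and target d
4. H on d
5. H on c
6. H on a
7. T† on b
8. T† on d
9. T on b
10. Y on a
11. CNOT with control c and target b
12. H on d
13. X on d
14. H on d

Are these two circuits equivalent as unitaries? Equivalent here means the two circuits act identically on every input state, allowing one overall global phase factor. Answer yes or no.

Yes, they are equivalent — the unitaries differ by at most a global phase.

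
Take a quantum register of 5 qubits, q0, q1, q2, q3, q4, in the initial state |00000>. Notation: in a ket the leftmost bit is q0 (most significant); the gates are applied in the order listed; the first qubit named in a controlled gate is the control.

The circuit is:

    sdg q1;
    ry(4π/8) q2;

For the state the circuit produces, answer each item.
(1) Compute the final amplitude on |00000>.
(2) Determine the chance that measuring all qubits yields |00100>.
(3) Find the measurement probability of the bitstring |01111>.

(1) The final state's coefficient on |00000> equals sqrt(2)/2.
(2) A full measurement returns |00100> with probability 1/2.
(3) The probability of measuring |01111> is 0.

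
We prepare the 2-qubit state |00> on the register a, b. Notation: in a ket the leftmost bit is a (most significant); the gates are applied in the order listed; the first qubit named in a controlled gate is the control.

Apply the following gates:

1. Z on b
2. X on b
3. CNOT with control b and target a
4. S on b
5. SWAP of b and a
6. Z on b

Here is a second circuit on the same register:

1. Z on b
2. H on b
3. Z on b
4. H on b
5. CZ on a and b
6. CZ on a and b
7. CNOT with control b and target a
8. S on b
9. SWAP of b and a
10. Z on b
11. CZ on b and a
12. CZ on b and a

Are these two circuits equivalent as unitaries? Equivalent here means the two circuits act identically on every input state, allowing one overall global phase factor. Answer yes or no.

Yes — the two circuits implement the same unitary up to a global phase.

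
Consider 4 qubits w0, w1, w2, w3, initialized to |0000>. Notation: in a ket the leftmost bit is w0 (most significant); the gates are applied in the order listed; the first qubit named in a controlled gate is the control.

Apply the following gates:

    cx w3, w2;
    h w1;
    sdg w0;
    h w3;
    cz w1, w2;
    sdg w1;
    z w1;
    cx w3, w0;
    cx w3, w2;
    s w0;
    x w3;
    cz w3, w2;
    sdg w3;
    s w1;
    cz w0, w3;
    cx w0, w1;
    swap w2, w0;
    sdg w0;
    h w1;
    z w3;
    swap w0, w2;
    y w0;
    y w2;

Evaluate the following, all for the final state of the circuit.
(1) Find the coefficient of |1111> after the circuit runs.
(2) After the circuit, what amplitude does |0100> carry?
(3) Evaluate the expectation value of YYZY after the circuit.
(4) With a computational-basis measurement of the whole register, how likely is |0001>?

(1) |1111> carries amplitude -sqrt(2)*I/2 in the final state.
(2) The amplitude on |0100> is sqrt(2)/2.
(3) The expectation value of YYZY is 0.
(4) The probability of measuring |0001> is 0.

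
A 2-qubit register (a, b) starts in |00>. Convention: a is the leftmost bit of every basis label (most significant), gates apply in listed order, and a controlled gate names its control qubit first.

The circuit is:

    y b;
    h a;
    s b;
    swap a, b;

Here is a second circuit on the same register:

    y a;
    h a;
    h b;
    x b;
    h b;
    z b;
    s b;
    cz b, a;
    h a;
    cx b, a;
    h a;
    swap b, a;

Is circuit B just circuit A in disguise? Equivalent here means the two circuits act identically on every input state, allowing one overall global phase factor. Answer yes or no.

No: there is an input state on which the two circuits produce genuinely different outputs (not merely differing by a phase).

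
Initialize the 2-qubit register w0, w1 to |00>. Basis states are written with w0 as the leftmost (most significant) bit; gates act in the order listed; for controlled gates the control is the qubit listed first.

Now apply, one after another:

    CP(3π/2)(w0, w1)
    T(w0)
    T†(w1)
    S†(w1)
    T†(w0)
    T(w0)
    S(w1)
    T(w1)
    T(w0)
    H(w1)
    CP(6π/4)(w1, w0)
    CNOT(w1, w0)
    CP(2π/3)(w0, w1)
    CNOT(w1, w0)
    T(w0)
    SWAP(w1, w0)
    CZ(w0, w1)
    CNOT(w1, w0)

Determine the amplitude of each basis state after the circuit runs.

The resulting statevector has amplitude sqrt(2)/2 on |00>, 0 on |01>, sqrt(2)*exp(2*I*pi/3)/2 on |10>, 0 on |11>.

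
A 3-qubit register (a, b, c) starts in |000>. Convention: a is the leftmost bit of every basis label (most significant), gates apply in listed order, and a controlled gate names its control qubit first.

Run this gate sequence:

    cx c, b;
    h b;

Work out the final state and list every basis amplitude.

The resulting statevector has amplitude sqrt(2)/2 on |000>, sqrt(2)/2 on |010>, and 0 on every other basis state.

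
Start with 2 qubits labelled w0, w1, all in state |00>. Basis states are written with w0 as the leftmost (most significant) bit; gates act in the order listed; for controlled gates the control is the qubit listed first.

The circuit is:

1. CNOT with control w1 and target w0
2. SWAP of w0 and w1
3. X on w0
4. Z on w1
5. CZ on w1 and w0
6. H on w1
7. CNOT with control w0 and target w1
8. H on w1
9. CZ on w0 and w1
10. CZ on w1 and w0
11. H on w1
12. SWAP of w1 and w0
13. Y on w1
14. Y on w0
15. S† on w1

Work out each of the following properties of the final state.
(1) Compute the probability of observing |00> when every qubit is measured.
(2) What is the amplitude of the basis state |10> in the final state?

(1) The probability of measuring |00> is 1/2.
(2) The final state's coefficient on |10> equals sqrt(2)/2.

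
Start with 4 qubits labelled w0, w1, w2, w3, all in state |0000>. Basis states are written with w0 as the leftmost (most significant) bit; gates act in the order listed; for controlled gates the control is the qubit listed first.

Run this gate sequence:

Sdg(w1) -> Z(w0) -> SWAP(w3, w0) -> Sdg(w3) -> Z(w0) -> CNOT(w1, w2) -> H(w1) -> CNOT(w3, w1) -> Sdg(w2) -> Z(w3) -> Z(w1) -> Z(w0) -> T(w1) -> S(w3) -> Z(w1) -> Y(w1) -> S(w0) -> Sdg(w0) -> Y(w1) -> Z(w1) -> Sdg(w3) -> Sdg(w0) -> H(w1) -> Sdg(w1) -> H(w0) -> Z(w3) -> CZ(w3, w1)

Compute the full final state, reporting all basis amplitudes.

The resulting statevector has amplitude sqrt(2)*(1 - exp(I*pi/4))/4 on |0000>, sqrt(2)*(-I - exp(3*I*pi/4))/4 on |0100>, sqrt(2)*(1 - exp(I*pi/4))/4 on |1000>, sqrt(2)*(-I - exp(3*I*pi/4))/4 on |1100>, and 0 on every other basis state. Key observation: the block from step 14 through step 21 cancels to the identity and can be dropped.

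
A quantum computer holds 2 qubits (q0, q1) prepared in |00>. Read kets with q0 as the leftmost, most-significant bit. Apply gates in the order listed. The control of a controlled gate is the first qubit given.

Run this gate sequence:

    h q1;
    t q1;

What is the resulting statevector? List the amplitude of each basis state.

After the circuit, the state carries amplitude sqrt(2)/2 on |00>, sqrt(2)*exp(I*pi/4)/2 on |01>, 0 on |10>, 0 on |11>.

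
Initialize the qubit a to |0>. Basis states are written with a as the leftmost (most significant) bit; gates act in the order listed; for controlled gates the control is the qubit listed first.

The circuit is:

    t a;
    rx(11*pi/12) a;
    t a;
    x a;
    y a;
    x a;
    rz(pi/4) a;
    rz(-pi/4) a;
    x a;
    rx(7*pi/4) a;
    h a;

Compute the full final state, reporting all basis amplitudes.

The final amplitudes are -1/8 + sqrt(6)/8 - sqrt(3)*(1 + I)/8 - sqrt(6)*exp(I*pi/4)/8 - sqrt(3)*exp(I*pi/4)/8 - sqrt(3)*exp(3*I*pi/4)/8 - sqrt(2)*exp(3*I*pi/4)/8 - exp(I*pi/4)/8 + exp(3*I*pi/4)/8 + I/8 + sqrt(2)*I/8 on |0>, -sqrt(6)/8 + 1/8 + sqrt(3)*(1 - I)/8 - sqrt(3)*exp(3*I*pi/4)/8 - sqrt(2)*exp(3*I*pi/4)/8 + I/8 + sqrt(3)*exp(I*pi/4)/8 + sqrt(6)*exp(I*pi/4)/8 + sqrt(2)*I/4 on |1>. Key observation: steps 6-9 multiply out to the identity, so the circuit reduces to the remaining gates.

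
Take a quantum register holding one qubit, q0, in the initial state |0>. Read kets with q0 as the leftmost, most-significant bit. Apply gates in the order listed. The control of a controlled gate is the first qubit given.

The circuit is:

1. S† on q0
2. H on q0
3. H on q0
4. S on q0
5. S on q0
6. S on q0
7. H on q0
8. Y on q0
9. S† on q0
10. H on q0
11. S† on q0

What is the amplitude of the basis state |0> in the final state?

|0> carries amplitude 1/2 - I/2 in the final state. Key observation: gates 1-4 undo each other exactly, leaving only the rest of the circuit to track.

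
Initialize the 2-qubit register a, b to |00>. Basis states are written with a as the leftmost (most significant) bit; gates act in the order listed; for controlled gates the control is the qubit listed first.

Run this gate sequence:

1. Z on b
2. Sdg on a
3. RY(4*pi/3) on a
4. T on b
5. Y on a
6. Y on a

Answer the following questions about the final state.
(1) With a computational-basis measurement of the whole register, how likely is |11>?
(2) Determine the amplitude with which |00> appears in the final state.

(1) The probability of measuring |11> is 0.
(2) |00> carries amplitude -1/2 in the final state.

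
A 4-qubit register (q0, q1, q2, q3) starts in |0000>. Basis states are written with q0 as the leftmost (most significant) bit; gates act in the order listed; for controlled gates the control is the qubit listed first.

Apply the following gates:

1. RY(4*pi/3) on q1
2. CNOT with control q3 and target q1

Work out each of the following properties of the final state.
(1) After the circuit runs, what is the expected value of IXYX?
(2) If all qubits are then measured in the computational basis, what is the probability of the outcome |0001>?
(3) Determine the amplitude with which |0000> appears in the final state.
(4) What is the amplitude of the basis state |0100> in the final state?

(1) The expectation value of IXYX is 0.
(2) A full measurement returns |0001> with probability 0.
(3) The amplitude on |0000> is -1/2.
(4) The amplitude on |0100> is sqrt(3)/2.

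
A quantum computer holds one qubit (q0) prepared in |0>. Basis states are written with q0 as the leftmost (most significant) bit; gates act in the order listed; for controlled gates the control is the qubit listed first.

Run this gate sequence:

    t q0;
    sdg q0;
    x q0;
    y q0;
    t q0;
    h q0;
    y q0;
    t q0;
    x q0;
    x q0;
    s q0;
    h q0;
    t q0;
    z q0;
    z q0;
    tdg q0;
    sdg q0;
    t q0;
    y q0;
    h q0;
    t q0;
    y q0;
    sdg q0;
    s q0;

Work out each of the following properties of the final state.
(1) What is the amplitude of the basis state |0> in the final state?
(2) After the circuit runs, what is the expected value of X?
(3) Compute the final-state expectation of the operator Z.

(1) |0> carries amplitude sqrt(2)*(2 + sqrt(2)*I)/4 in the final state. Key observation: gates 13-16 undo each other exactly, leaving only the rest of the circuit to track.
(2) The expectation value of X is 1/2 - sqrt(2)/4.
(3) In the final state, Z has expectation 1/2.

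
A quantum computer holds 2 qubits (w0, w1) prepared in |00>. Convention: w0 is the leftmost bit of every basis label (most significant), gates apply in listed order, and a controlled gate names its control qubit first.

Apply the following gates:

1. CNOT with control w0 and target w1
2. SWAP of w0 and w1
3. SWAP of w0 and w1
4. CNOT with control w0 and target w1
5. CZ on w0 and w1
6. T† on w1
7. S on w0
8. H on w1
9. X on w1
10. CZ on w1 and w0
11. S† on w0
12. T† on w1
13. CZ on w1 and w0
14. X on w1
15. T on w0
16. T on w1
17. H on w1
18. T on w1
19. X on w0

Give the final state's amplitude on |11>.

The amplitude on |11> is 1/2 - I/2. Key observation: the block from step 1 through step 4 cancels to the identity and can be dropped.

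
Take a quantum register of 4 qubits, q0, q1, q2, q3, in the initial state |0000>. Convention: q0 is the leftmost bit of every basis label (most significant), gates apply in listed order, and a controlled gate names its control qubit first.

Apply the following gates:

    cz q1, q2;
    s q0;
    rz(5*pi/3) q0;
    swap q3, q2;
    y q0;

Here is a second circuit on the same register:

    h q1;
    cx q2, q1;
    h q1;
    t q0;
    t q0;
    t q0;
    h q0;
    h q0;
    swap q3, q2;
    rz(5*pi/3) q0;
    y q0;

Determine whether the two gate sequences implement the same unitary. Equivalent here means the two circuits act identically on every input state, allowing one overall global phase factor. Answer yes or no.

No — the two circuits implement different unitaries, even allowing a global phase.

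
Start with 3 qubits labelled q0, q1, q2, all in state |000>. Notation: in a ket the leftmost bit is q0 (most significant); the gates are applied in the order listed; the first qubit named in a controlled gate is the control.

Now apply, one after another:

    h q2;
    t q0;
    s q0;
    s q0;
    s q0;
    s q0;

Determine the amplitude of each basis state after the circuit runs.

The final amplitudes are sqrt(2)/2 on |000>, sqrt(2)/2 on |001>, and 0 on every other basis state. Key observation: steps 3-6 multiply out to the identity, so the circuit reduces to the remaining gates.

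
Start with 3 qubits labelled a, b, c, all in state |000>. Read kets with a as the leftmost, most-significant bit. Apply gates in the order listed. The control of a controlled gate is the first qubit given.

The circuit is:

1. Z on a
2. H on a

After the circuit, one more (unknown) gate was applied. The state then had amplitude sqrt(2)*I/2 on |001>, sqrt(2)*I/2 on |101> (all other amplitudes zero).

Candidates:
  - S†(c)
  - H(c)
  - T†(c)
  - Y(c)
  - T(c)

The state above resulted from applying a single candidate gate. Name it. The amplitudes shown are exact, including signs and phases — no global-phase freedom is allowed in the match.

The unique candidate consistent with the amplitudes is Y(c).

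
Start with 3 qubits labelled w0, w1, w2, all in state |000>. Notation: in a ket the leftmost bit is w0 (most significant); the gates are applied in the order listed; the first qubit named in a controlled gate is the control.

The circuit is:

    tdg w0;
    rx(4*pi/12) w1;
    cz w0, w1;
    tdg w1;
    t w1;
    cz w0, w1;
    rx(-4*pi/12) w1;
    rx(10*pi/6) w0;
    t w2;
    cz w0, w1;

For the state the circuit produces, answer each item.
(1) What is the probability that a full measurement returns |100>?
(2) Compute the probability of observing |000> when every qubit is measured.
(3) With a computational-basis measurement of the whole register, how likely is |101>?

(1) Outcome |100> occurs with probability 1/4. Key observation: steps 2-7 multiply out to the identity, so the circuit reduces to the remaining gates.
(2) A full measurement returns |000> with probability 3/4.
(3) The probability of measuring |101> is 0.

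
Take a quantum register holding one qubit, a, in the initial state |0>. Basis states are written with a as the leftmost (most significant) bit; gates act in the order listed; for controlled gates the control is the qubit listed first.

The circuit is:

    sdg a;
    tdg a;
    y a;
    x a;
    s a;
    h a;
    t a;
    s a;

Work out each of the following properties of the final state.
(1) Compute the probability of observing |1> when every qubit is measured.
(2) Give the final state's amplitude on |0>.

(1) The probability of measuring |1> is 1/2.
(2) |0> carries amplitude sqrt(2)*I/2 in the final state.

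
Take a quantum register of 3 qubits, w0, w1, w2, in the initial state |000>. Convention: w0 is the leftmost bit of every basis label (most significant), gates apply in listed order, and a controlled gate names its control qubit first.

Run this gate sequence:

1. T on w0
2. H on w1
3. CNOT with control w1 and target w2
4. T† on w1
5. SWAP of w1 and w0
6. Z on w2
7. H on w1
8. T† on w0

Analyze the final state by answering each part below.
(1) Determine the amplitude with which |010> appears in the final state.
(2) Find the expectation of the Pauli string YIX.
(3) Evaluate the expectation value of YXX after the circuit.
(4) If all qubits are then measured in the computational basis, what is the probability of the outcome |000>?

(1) |010> carries amplitude 1/2 in the final state.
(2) The expectation value of YIX is 1.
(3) In the final state, YXX has expectation 1.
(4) The probability of measuring |000> is 1/4.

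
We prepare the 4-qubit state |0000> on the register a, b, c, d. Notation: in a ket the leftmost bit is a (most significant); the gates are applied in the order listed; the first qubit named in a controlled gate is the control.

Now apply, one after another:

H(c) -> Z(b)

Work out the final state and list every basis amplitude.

After the circuit, the state carries amplitude sqrt(2)/2 on |0000>, sqrt(2)/2 on |0010>, and 0 on every other basis state.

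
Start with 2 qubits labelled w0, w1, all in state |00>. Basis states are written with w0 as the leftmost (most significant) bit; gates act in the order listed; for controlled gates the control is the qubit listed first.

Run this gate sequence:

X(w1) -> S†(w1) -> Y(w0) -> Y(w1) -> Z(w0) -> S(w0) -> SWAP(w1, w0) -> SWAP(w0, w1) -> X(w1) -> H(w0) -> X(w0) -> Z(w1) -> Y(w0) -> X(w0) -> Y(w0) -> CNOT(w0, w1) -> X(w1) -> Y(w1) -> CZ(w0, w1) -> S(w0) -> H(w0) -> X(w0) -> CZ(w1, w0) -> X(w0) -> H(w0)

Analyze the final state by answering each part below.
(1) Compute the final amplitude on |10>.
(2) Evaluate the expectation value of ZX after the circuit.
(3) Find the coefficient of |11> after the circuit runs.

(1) The amplitude on |10> is sqrt(2)/2.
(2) In the final state, ZX has expectation 0.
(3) The final state's coefficient on |11> equals sqrt(2)*I/2.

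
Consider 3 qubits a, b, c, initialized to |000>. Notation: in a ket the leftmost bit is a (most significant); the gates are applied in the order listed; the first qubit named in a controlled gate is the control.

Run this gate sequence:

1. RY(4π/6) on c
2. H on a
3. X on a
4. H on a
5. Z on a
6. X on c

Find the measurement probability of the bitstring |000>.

Outcome |000> occurs with probability 3/4. Key observation: steps 2-5 multiply out to the identity, so the circuit reduces to the remaining gates.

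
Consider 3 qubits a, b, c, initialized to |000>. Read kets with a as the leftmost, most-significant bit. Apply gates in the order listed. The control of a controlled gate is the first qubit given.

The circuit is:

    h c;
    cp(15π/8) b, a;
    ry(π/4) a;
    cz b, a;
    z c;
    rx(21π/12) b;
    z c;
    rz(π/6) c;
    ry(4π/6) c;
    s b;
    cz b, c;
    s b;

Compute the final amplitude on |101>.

|101> carries amplitude (sqrt(3) + exp(I*pi/6))*exp(11*I*pi/12)/8 in the final state.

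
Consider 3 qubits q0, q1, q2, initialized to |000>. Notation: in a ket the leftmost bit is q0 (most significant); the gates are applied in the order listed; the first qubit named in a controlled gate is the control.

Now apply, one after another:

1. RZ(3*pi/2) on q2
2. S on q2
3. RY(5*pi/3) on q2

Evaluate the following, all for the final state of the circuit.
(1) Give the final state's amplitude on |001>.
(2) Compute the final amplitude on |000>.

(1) The final state's coefficient on |001> equals -exp(I*pi/4)/2.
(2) The final state's coefficient on |000> equals sqrt(3)*exp(I*pi/4)/2.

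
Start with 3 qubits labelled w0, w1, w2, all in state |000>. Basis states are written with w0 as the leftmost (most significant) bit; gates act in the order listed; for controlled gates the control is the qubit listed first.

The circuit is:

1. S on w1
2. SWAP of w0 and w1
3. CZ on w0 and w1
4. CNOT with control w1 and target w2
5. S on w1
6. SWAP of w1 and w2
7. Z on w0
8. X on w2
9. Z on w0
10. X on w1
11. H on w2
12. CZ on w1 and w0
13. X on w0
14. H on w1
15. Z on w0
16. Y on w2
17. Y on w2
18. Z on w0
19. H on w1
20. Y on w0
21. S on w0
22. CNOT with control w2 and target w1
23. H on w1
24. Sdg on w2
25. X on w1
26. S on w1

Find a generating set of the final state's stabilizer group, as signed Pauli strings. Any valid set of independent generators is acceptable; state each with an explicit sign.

The stabilizer group can be generated by -IYZ, -IZY, +ZII, among other valid generating sets. Key observation: the block from step 14 through step 19 cancels to the identity and can be dropped.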